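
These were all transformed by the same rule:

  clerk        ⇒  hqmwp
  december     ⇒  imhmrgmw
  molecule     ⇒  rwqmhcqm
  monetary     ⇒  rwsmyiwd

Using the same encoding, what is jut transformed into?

ocy

The shift depends on letter class: consonant c→h is +5, but vowel e→m is +8. Vowels shift forward by 8 and consonants shift forward by 5.
Applying it to jut: j(cons)+5=o, u(vowel)+8=c, t(cons)+5=y.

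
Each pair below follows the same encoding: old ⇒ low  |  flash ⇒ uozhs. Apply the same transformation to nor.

Each pair mirrors across the alphabet (o↔l, l↔o, d↔w): positions sum to 25. This is the alphabet-reversal cipher (Atbash): a becomes z, b becomes y, etc.
For nor: n↔m, o↔l, r↔i.

mli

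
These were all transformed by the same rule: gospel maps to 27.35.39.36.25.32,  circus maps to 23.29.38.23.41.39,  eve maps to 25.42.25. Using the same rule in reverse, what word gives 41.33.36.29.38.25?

g is letter #7 and maps to 27: an offset of 20. Each letter is replaced by its alphabet position (a=1..z=26) + 20.
Decoding 41.33.36.29.38.25: 41→(41−20)÷1=21=u, 33→(33−20)÷1=13=m, 36→(36−20)÷1=16=p, 29→(29−20)÷1=9=i, 38→(38−20)÷1=18=r, 25→(25−20)÷1=5=e.

umpire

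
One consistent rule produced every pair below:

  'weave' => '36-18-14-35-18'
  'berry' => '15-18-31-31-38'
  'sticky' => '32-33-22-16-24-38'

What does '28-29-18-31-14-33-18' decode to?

operate

Letters become their 1-based position plus 13 (so a→14, b→15, …).
Undoing it on 28-29-18-31-14-33-18: 28→(28−13)÷1=15=o, 29→(29−13)÷1=16=p, 18→(18−13)÷1=5=e, 31→(31−13)÷1=18=r, 14→(14−13)÷1=1=a, 33→(33−13)÷1=20=t, 18→(18−13)÷1=5=e.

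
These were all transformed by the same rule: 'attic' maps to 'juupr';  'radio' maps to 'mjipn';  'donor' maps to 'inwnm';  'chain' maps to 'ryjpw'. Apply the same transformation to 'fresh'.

qmzdy

a(0)→j(9) and t(19)→u(20) fit y≡17x+9 (mod 26); the inverse of 17 mod 26 is 23. This is an affine cipher: with a=0,…,z=25, each position x becomes (17x+9) mod 26.
Applying it to fresh: f(5)→17·5+9≡16=q; r(17)→17·17+9≡12=m; e(4)→17·4+9≡25=z; s(18)→17·18+9≡3=d; h(7)→17·7+9≡24=y (all mod 26).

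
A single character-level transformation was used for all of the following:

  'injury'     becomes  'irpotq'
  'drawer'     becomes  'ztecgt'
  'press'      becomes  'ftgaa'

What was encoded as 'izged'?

ideal

i(8)→i(8) and n(13)→r(17) fit y≡7x+4 (mod 26); the inverse of 7 mod 26 is 15. This is an affine cipher: with a=0,…,z=25, each position x becomes (7x+4) mod 26.
Decoding izged: i(8)→15·(8−4)≡8=i; z(25)→15·(25−4)≡3=d; g(6)→15·(6−4)≡4=e; e(4)→15·(4−4)≡0=a; d(3)→15·(3−4)≡11=l (all mod 26).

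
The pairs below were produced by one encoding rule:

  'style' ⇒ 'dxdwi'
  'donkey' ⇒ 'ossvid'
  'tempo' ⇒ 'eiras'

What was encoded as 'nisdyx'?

Shifts by position in style: pos 0: s→d (+11), pos 1: t→x (+4), pos 2: y→d (+5), pos 3: l→w (+11), pos 4: e→i (+4) — repeating every 3. A repeating key of period 3 is used — shifts +11, +4, +5 over and over.
Decoding nisdyx: n−11=c, i−4=e, s−5=n, d−11=s, y−4=u, x−5=s.

census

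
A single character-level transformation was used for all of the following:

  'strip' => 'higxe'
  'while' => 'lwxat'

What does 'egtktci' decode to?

prevent

Compare letters: s→h is +15, t→i is +15, r→g is +15 — a constant shift. This is a Caesar cipher with shift 15.
Undoing it on egtktci: e−15=p, g−15=r, t−15=e, k−15=v, t−15=e, c−15=n, i−15=t.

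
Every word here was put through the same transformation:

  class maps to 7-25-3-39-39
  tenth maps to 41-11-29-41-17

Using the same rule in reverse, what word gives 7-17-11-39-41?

c(#3)→7 and l(#12)→25: differences scale by 2, so n = 2·pos + 1. The formula is n = 2×(alphabet index, a=1) + 1.
Decoding 7-17-11-39-41: 7→(7−1)÷2=3=c, 17→(17−1)÷2=8=h, 11→(11−1)÷2=5=e, 39→(39−1)÷2=19=s, 41→(41−1)÷2=20=t.

chest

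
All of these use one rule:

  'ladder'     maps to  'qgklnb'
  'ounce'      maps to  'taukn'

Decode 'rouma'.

In ladder: l→q is +5, a→g is +6, d→k is +7, d→l is +8 — the shift increases by 1 each position. Each letter shifts forward by (position + 5), i.e. 5, 6, 7, … — the shift grows by one for each successive letter.
Decoding rouma: r−5=m, o−6=i, u−7=n, m−8=e, a−9=r.

miner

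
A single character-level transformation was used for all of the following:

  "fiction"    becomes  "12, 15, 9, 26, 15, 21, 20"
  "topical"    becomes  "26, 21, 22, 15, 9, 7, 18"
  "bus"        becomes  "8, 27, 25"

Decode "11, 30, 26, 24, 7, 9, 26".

f is letter #6 and maps to 12: an offset of 6. The number is (letter's place in the alphabet, a=1) + 6.
Decoding 11, 30, 26, 24, 7, 9, 26: 11→(11−6)÷1=5=e, 30→(30−6)÷1=24=x, 26→(26−6)÷1=20=t, 24→(24−6)÷1=18=r, 7→(7−6)÷1=1=a, 9→(9−6)÷1=3=c, 26→(26−6)÷1=20=t.

extract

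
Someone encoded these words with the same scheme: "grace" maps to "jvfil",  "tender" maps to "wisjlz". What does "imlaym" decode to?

figure

In grace: g→j is +3, r→v is +4, a→f is +5, c→i is +6 — the shift increases by 1 each position. Each letter shifts forward by (position + 3), i.e. 3, 4, 5, … — the shift grows by one for each successive letter.
Decoding imlaym: i−3=f, m−4=i, l−5=g, a−6=u, y−7=r, m−8=e.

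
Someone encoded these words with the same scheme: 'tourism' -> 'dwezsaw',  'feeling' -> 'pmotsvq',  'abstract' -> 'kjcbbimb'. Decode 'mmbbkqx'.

certain

The shifts repeat in a cycle of length 2: positions 0,1,… shift by +10, +8, then the pattern repeats.
Reversing it on mmbbkqx: m−10=c, m−8=e, b−10=r, b−8=t, k−10=a, q−8=i, x−10=n.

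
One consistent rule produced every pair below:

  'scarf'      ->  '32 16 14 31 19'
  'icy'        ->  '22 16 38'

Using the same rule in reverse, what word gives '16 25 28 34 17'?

cloud

The number is (letter's place in the alphabet, a=1) + 13.
Undoing it on 16 25 28 34 17: 16→(16−13)÷1=3=c, 25→(25−13)÷1=12=l, 28→(28−13)÷1=15=o, 34→(34−13)÷1=21=u, 17→(17−13)÷1=4=d.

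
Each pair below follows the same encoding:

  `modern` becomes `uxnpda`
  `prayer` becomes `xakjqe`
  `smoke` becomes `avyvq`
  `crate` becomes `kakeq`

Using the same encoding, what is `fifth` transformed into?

The shift increases by 1 at each position, starting from +8: 8, 9, 10, ….
On fifth: f+8=n, i+9=r, f+10=p, t+11=e, h+12=t.

nrpet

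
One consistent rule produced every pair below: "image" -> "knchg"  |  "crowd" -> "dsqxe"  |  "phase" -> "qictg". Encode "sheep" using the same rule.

The shift depends on letter class: consonant m→n is +1, but vowel i→k is +2. Vowels shift forward by 2 and consonants shift forward by 1.
For sheep: s(cons)+1=t, h(cons)+1=i, e(vowel)+2=g, e(vowel)+2=g, p(cons)+1=q.

tiggq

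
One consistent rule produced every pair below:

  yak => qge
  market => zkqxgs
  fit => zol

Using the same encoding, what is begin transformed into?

The output letters match the input read backwards, each shifted +6: yak reversed is kay. Two steps: reverse the string, then apply a Caesar shift of +6.
For begin: reverse → nigeb; then shift: n+6=t, i+6=o, g+6=m, e+6=k, b+6=h.

tomkh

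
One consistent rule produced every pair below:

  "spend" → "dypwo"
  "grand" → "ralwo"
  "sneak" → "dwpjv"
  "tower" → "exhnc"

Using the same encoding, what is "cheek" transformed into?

Shifts by position in spend: pos 0: s→d (+11), pos 1: p→y (+9), pos 2: e→p (+11), pos 3: n→w (+9) — repeating every 2. It's a Vigenère-style cipher with numeric key [11,9]: position i shifts by key[i mod 2].
Applying it to cheek: c+11=n, h+9=q, e+11=p, e+9=n, k+11=v.

nqpnv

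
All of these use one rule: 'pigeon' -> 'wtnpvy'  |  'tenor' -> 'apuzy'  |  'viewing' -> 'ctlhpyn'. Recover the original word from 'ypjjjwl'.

recycle

Shifts by position in pigeon: pos 0: p→w (+7), pos 1: i→t (+11), pos 2: g→n (+7), pos 3: e→p (+11) — repeating every 2. The shifts repeat in a cycle of length 2: positions 0,1,… shift by +7, +11, then the pattern repeats.
Reversing it on ypjjjwl: y−7=r, p−11=e, j−7=c, j−11=y, j−7=c, w−11=l, l−7=e.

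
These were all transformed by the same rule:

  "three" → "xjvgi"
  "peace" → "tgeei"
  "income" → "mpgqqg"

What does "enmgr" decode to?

It's a Vigenère-style cipher with numeric key [4,2]: position i shifts by key[i mod 2].
Decoding enmgr: e−4=a, n−2=l, m−4=i, g−2=e, r−4=n.

alien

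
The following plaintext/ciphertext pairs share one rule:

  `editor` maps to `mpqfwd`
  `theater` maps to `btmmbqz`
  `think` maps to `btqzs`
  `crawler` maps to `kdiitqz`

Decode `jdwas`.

brook

Shifts by position in editor: pos 0: e→m (+8), pos 1: d→p (+12), pos 2: i→q (+8), pos 3: t→f (+12) — repeating every 2. A repeating key of period 2 is used — shifts +8, +12 over and over.
Decoding jdwas: j−8=b, d−12=r, w−8=o, a−12=o, s−8=k.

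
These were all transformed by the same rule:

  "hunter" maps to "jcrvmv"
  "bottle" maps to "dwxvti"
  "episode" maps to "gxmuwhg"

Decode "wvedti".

unable

The shifts repeat in a cycle of length 3: positions 0,1,… shift by +2, +8, +4, then the pattern repeats.
Decoding wvedti: w−2=u, v−8=n, e−4=a, d−2=b, t−8=l, i−4=e.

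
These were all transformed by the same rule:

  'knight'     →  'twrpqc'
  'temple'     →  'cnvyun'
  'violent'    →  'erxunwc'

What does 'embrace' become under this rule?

Each letter is shifted forward by 9 in the alphabet (a Caesar shift of +9).
Applying it to embrace: e+9=n, m+9=v, b+9=k, r+9=a, a+9=j, c+9=l, e+9=n.

nvkajln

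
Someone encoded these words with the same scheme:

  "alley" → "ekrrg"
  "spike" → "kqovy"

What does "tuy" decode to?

son

The word is reversed, then every letter is shifted forward by 6.
Undoing it on tuy: shift back: t−6=n, u−6=o, y−6=s → nos; then reverse → son.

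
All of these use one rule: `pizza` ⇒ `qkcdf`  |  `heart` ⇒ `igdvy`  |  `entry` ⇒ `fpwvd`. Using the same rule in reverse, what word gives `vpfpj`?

In pizza: p→q is +1, i→k is +2, z→c is +3, z→d is +4 — the shift increases by 1 each position. The shift increases by 1 at each position, starting from +1: 1, 2, 3, ….
Reversing it on vpfpj: v−1=u, p−2=n, f−3=c, p−4=l, j−5=e.

uncle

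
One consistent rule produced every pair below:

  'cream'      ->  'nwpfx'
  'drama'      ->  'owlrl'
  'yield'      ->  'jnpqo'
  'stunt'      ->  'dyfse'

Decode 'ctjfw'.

Shifts by position in cream: pos 0: c→n (+11), pos 1: r→w (+5), pos 2: e→p (+11), pos 3: a→f (+5) — repeating every 2. A repeating key of period 2 is used — shifts +11, +5 over and over.
Undoing it on ctjfw: c−11=r, t−5=o, j−11=y, f−5=a, w−11=l.

royal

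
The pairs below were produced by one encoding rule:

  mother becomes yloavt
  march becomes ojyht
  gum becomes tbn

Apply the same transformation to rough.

onbvy

The output letters match the input read backwards, each shifted +7: mother reversed is rehtom. Two steps: reverse the string, then apply a Caesar shift of +7.
Applying it to rough: reverse → hguor; then shift: h+7=o, g+7=n, u+7=b, o+7=v, r+7=y.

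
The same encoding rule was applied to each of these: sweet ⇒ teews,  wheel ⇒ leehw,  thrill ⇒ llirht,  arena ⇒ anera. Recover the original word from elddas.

saddle

The word is simply reversed.
Reversing it on elddas: then reverse → saddle.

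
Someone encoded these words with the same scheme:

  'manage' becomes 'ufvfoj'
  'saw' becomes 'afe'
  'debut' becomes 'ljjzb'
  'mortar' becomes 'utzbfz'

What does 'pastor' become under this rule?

xfabtz

The shift depends on letter class: consonant m→u is +8, but vowel a→f is +5. Two shifts are in play — +5 for a/e/i/o/u, +8 for every other letter.
For pastor: p(cons)+8=x, a(vowel)+5=f, s(cons)+8=a, t(cons)+8=b, o(vowel)+5=t, r(cons)+8=z.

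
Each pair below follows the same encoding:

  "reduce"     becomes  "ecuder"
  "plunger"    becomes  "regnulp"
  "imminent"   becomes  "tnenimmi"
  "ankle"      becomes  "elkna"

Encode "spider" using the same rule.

It's just the letters in reverse order.
Applying it to spider: reverse → redips.

redips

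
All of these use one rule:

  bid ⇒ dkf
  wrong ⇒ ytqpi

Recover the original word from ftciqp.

Compare letters: b→d is +2, i→k is +2, d→f is +2 — a constant shift. Each letter is shifted forward by 2 in the alphabet (a Caesar shift of +2).
Decoding ftciqp: f−2=d, t−2=r, c−2=a, i−2=g, q−2=o, p−2=n.

dragon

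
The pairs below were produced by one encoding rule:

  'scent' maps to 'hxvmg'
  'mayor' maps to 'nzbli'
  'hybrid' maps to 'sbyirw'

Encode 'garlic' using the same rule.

tziorx

Each pair mirrors across the alphabet (s↔h, c↔x, e↔v): positions sum to 25. Letters are reflected about the middle of the alphabet (position → 25−position): Atbash.
Applying it to garlic: g↔t, a↔z, r↔i, l↔o, i↔r, c↔x.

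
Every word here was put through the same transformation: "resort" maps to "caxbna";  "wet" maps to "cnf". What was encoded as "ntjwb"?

The output letters match the input read backwards, each shifted +9: resort reversed is troser. Two steps: reverse the string, then apply a Caesar shift of +9.
Reversing it on ntjwb: shift back: n−9=e, t−9=k, j−9=a, w−9=n, b−9=s → ekans; then reverse → snake.

snake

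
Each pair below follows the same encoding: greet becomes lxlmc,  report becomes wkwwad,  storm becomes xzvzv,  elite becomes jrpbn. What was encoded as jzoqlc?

In greet: g→l is +5, r→x is +6, e→l is +7, e→m is +8 — the shift increases by 1 each position. Letter i (0-indexed) is shifted by i+5, so successive shifts are 5, 6, 7, ….
Undoing it on jzoqlc: j−5=e, z−6=t, o−7=h, q−8=i, l−9=c, c−10=s.

ethics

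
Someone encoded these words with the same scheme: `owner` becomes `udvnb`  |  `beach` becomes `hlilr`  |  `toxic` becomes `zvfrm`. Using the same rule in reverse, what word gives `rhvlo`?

lance

In owner: o→u is +6, w→d is +7, n→v is +8, e→n is +9 — the shift increases by 1 each position. Letter i (0-indexed) is shifted by i+6, so successive shifts are 6, 7, 8, ….
Decoding rhvlo: r−6=l, h−7=a, v−8=n, l−9=c, o−10=e.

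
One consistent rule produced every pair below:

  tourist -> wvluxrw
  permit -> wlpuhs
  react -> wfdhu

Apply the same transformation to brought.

The output letters match the input read backwards, each shifted +3: tourist reversed is tsiruot. Two steps: reverse the string, then apply a Caesar shift of +3.
Applying it to brought: reverse → thguorb; then shift: t+3=w, h+3=k, g+3=j, u+3=x, o+3=r, r+3=u, b+3=e.

wkjxrue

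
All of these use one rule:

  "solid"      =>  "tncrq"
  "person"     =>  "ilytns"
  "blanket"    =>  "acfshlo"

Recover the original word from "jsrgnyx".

s(18)→t(19) and o(14)→n(13) fit y≡21x+5 (mod 26); the inverse of 21 mod 26 is 5. This is an affine cipher: with a=0,…,z=25, each position x becomes (21x+5) mod 26.
Reversing it on jsrgnyx: j(9)→5·(9−5)≡20=u; s(18)→5·(18−5)≡13=n; r(17)→5·(17−5)≡8=i; g(6)→5·(6−5)≡5=f; n(13)→5·(13−5)≡14=o; y(24)→5·(24−5)≡17=r; x(23)→5·(23−5)≡12=m (all mod 26).

uniform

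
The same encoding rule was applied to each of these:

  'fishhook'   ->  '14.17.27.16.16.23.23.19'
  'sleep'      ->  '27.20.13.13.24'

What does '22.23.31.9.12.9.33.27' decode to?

Each letter is replaced by its alphabet position (a=1..z=26) + 8.
Decoding 22.23.31.9.12.9.33.27: 22→(22−8)÷1=14=n, 23→(23−8)÷1=15=o, 31→(31−8)÷1=23=w, 9→(9−8)÷1=1=a, 12→(12−8)÷1=4=d, 9→(9−8)÷1=1=a, 33→(33−8)÷1=25=y, 27→(27−8)÷1=19=s.

nowadays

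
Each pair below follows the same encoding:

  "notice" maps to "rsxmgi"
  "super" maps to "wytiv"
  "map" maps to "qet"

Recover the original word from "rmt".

nip

Compare letters: n→r is +4, o→s is +4, t→x is +4 — a constant shift. Each letter is shifted forward by 4 in the alphabet (a Caesar shift of +4).
Decoding rmt: r−4=n, m−4=i, t−4=p.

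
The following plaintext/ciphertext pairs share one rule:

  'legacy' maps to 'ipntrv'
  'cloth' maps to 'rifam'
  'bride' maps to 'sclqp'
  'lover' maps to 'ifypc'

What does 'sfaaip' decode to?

l(11)→i(8) and e(4)→p(15) fit y≡25x+19 (mod 26); the inverse of 25 mod 26 is 25. Treating letters as 0–25, the rule is x ↦ 25x + 19 (mod 26).
Decoding sfaaip: s(18)→25·(18−19)≡1=b; f(5)→25·(5−19)≡14=o; a(0)→25·(0−19)≡19=t; a(0)→25·(0−19)≡19=t; i(8)→25·(8−19)≡11=l; p(15)→25·(15−19)≡4=e (all mod 26).

bottle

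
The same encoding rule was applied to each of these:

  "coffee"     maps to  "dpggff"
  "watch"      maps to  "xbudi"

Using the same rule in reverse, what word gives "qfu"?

Compare letters: c→d is +1, o→p is +1, f→g is +1 — a constant shift. It's a constant shift of +1 (ROT1).
Reversing it on qfu: q−1=p, f−1=e, u−1=t.

pet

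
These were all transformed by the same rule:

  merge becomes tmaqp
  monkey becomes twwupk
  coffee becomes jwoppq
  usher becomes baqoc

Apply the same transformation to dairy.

kirbj

In merge: m→t is +7, e→m is +8, r→a is +9, g→q is +10 — the shift increases by 1 each position. The shift increases by 1 at each position, starting from +7: 7, 8, 9, ….
For dairy: d+7=k, a+8=i, i+9=r, r+10=b, y+11=j.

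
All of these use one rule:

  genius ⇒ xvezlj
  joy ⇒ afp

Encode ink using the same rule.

zeb

Each letter is shifted forward by 17 in the alphabet (a Caesar shift of +17).
On ink: i+17=z, n+17=e, k+17=b.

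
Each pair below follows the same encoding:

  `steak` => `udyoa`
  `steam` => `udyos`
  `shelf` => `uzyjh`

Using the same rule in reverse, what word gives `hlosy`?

s(18)→u(20) and t(19)→d(3) fit y≡9x+14 (mod 26); the inverse of 9 mod 26 is 3. This is an affine cipher: with a=0,…,z=25, each position x becomes (9x+14) mod 26.
Decoding hlosy: h(7)→3·(7−14)≡5=f; l(11)→3·(11−14)≡17=r; o(14)→3·(14−14)≡0=a; s(18)→3·(18−14)≡12=m; y(24)→3·(24−14)≡4=e (all mod 26).

frame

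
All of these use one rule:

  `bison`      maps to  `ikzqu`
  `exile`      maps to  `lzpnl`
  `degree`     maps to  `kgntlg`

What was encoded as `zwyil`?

surge

Shifts by position in bison: pos 0: b→i (+7), pos 1: i→k (+2), pos 2: s→z (+7), pos 3: o→q (+2) — repeating every 2. The shifts repeat in a cycle of length 2: positions 0,1,… shift by +7, +2, then the pattern repeats.
Reversing it on zwyil: z−7=s, w−2=u, y−7=r, i−2=g, l−7=e.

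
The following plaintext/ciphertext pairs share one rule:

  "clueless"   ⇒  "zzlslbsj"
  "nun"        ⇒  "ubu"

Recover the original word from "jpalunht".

The output letters match the input read backwards, each shifted +7: clueless reversed is sseleulc. Two steps: reverse the string, then apply a Caesar shift of +7.
Reversing it on jpalunht: shift back: j−7=c, p−7=i, a−7=t, l−7=e, u−7=n, n−7=g, h−7=a, t−7=m → citengam; then reverse → magnetic.

magnetic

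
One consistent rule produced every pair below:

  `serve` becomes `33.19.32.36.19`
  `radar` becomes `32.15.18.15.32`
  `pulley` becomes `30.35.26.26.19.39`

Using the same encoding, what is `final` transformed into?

s is letter #19 and maps to 33: an offset of 14. The number is (letter's place in the alphabet, a=1) + 14.
On final: f=6→20, i=9→23, n=14→28, a=1→15, l=12→26.

20.23.28.15.26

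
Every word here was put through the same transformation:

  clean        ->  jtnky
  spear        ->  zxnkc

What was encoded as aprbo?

In clean: c→j is +7, l→t is +8, e→n is +9, a→k is +10 — the shift increases by 1 each position. The shift increases by 1 at each position, starting from +7: 7, 8, 9, ….
Reversing it on aprbo: a−7=t, p−8=h, r−9=i, b−10=r, o−11=d.

third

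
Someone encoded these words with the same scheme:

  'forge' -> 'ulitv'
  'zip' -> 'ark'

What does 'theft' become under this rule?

Letters are reflected about the middle of the alphabet (position → 25−position): Atbash.
For theft: t↔g, h↔s, e↔v, f↔u, t↔g.

gsvug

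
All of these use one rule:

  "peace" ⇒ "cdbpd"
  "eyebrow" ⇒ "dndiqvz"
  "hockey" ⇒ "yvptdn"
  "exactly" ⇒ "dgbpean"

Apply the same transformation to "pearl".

cdbqa

p(15)→c(2) and e(4)→d(3) fit y≡7x+1 (mod 26); the inverse of 7 mod 26 is 15. Each letter's alphabet position (a=0..z=25) is mapped through 7·x+1 mod 26 — an affine cipher.
Applying it to pearl: p(15)→7·15+1≡2=c; e(4)→7·4+1≡3=d; a(0)→7·0+1≡1=b; r(17)→7·17+1≡16=q; l(11)→7·11+1≡0=a (all mod 26).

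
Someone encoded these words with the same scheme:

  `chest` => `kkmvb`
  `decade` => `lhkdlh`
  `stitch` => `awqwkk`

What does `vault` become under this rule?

A repeating key of period 2 is used — shifts +8, +3 over and over.
On vault: v+8=d, a+3=d, u+8=c, l+3=o, t+8=b.

ddcob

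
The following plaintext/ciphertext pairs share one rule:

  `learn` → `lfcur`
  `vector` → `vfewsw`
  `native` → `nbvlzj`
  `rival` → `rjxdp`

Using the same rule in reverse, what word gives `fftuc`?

ferry

In learn: l→l is +0, e→f is +1, a→c is +2, r→u is +3 — the shift increases by 1 each position. Each letter shifts forward by its position index (0, 1, 2, …) — the shift grows by one for each successive letter.
Reversing it on fftuc: f−0=f, f−1=e, t−2=r, u−3=r, c−4=y.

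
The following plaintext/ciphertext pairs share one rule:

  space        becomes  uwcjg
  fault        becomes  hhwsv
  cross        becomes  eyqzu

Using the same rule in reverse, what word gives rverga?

pocket

Shifts by position in space: pos 0: s→u (+2), pos 1: p→w (+7), pos 2: a→c (+2), pos 3: c→j (+7) — repeating every 2. A repeating key of period 2 is used — shifts +2, +7 over and over.
Reversing it on rverga: r−2=p, v−7=o, e−2=c, r−7=k, g−2=e, a−7=t.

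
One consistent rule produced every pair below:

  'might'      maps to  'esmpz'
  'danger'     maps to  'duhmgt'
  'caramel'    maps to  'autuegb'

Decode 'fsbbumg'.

m(12)→e(4) and i(8)→s(18) fit y≡3x+20 (mod 26); the inverse of 3 mod 26 is 9. This is an affine cipher: with a=0,…,z=25, each position x becomes (3x+20) mod 26.
Decoding fsbbumg: f(5)→9·(5−20)≡21=v; s(18)→9·(18−20)≡8=i; b(1)→9·(1−20)≡11=l; b(1)→9·(1−20)≡11=l; u(20)→9·(20−20)≡0=a; m(12)→9·(12−20)≡6=g; g(6)→9·(6−20)≡4=e (all mod 26).

village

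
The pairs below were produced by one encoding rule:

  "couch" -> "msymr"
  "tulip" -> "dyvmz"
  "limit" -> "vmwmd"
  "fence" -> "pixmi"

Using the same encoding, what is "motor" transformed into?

wsdsb

The shift depends on letter class: consonant c→m is +10, but vowel o→s is +4. Two shifts are in play — +4 for a/e/i/o/u, +10 for every other letter.
Applying it to motor: m(cons)+10=w, o(vowel)+4=s, t(cons)+10=d, o(vowel)+4=s, r(cons)+10=b.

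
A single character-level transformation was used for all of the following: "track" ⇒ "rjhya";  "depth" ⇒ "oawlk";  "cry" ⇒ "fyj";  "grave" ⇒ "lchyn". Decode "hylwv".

Read the word backwards and shift each letter +7.
Reversing it on hylwv: shift back: h−7=a, y−7=r, l−7=e, w−7=p, v−7=o → arepo; then reverse → opera.

opera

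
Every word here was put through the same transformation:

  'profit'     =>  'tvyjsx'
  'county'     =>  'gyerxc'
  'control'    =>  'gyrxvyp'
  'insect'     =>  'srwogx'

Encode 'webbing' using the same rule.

Two shifts are in play — +10 for a/e/i/o/u, +4 for every other letter.
On webbing: w(cons)+4=a, e(vowel)+10=o, b(cons)+4=f, b(cons)+4=f, i(vowel)+10=s, n(cons)+4=r, g(cons)+4=k.

aoffsrk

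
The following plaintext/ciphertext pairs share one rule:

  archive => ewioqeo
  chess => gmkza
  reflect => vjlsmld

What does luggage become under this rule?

Each letter shifts forward by (position + 4), i.e. 4, 5, 6, … — the shift grows by one for each successive letter.
Applying it to luggage: l+4=p, u+5=z, g+6=m, g+7=n, a+8=i, g+9=p, e+10=o.

pzmnipo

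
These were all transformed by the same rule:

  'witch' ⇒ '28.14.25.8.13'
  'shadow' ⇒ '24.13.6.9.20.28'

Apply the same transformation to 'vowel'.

Letters become their 1-based position plus 5 (so a→6, b→7, …).
For vowel: v=22→27, o=15→20, w=23→28, e=5→10, l=12→17.

27.20.28.10.17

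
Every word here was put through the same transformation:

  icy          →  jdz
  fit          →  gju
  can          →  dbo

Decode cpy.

Compare letters: i→j is +1, c→d is +1, y→z is +1 — a constant shift. This is a Caesar cipher with shift 1.
Reversing it on cpy: c−1=b, p−1=o, y−1=x.

box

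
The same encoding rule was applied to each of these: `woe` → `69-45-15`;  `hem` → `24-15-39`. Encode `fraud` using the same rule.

The formula is n = 3×(alphabet index, a=1).
Applying it to fraud: f=6→18, r=18→54, a=1→3, u=21→63, d=4→12.

18-54-3-63-12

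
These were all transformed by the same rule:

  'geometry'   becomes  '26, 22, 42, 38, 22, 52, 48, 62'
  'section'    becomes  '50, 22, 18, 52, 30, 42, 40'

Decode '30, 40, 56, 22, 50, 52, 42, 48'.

With a=1..z=26, the number is 2·pos + 12.
Reversing it on 30, 40, 56, 22, 50, 52, 42, 48: 30→(30−12)÷2=9=i, 40→(40−12)÷2=14=n, 56→(56−12)÷2=22=v, 22→(22−12)÷2=5=e, 50→(50−12)÷2=19=s, 52→(52−12)÷2=20=t, 42→(42−12)÷2=15=o, 48→(48−12)÷2=18=r.

investor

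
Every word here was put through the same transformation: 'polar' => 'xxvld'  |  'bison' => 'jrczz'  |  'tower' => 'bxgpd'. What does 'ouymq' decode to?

In polar: p→x is +8, o→x is +9, l→v is +10, a→l is +11 — the shift increases by 1 each position. The shift increases by 1 at each position, starting from +8: 8, 9, 10, ….
Undoing it on ouymq: o−8=g, u−9=l, y−10=o, m−11=b, q−12=e.

globe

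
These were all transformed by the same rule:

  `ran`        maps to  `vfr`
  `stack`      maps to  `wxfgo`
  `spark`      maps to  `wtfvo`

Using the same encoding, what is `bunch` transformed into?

fzrgl

The shift depends on letter class: consonant r→v is +4, but vowel a→f is +5. The rule splits by letter class: vowels +5, consonants +4.
For bunch: b(cons)+4=f, u(vowel)+5=z, n(cons)+4=r, c(cons)+4=g, h(cons)+4=l.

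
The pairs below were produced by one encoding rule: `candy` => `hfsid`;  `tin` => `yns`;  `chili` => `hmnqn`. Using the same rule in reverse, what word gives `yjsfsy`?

tenant

Compare letters: c→h is +5, a→f is +5, n→s is +5 — a constant shift. It's a constant shift of +5 (ROT5).
Reversing it on yjsfsy: y−5=t, j−5=e, s−5=n, f−5=a, s−5=n, y−5=t.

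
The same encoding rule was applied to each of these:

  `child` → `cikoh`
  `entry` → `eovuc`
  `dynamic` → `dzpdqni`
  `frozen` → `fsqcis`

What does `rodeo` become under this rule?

rpfhs

In child: c→c is +0, h→i is +1, i→k is +2, l→o is +3 — the shift increases by 1 each position. Each letter shifts forward by its position index (0, 1, 2, …) — the shift grows by one for each successive letter.
Applying it to rodeo: r+0=r, o+1=p, d+2=f, e+3=h, o+4=s.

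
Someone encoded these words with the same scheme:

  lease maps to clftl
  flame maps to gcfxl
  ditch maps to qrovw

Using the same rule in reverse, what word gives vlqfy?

cedar

l(11)→c(2) and e(4)→l(11) fit y≡21x+5 (mod 26); the inverse of 21 mod 26 is 5. Each letter's alphabet position (a=0..z=25) is mapped through 21·x+5 mod 26 — an affine cipher.
Reversing it on vlqfy: v(21)→5·(21−5)≡2=c; l(11)→5·(11−5)≡4=e; q(16)→5·(16−5)≡3=d; f(5)→5·(5−5)≡0=a; y(24)→5·(24−5)≡17=r (all mod 26).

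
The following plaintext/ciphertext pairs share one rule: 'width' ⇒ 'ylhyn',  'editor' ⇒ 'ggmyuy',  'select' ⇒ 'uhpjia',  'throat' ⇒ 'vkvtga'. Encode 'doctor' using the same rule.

Letter i (0-indexed) is shifted by i+2, so successive shifts are 2, 3, 4, ….
Applying it to doctor: d+2=f, o+3=r, c+4=g, t+5=y, o+6=u, r+7=y.

frgyuy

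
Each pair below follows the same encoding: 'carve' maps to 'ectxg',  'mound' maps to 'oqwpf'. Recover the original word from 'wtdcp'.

urban

Compare letters: c→e is +2, a→c is +2, r→t is +2 — a constant shift. It's a constant shift of +2 (ROT2).
Reversing it on wtdcp: w−2=u, t−2=r, d−2=b, c−2=a, p−2=n.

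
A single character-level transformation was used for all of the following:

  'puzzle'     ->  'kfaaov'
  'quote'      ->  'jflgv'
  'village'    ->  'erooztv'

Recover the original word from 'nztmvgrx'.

magnetic

Each pair mirrors across the alphabet (p↔k, u↔f, z↔a): positions sum to 25. Letters are reflected about the middle of the alphabet (position → 25−position): Atbash.
Decoding nztmvgrx: n↔m, z↔a, t↔g, m↔n, v↔e, g↔t, r↔i, x↔c.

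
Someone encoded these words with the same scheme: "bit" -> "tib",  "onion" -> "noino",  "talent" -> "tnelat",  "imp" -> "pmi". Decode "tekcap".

The word is simply reversed.
Undoing it on tekcap: then reverse → packet.

packet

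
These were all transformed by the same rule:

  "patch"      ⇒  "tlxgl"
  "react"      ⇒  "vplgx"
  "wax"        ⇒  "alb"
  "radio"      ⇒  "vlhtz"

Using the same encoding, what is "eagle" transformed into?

The shift depends on letter class: consonant p→t is +4, but vowel a→l is +11. Vowels shift forward by 11 and consonants shift forward by 4.
Applying it to eagle: e(vowel)+11=p, a(vowel)+11=l, g(cons)+4=k, l(cons)+4=p, e(vowel)+11=p.

plkpp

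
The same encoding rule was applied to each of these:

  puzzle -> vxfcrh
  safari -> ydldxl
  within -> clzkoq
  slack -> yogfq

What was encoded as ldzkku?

father

The shifts repeat in a cycle of length 2: positions 0,1,… shift by +6, +3, then the pattern repeats.
Decoding ldzkku: l−6=f, d−3=a, z−6=t, k−3=h, k−6=e, u−3=r.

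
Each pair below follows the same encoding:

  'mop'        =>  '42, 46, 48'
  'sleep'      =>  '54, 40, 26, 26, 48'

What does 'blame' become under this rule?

Each letter becomes 2×(its alphabet position, a=1..z=26) + 16.
For blame: b=2→20, l=12→40, a=1→18, m=13→42, e=5→26.

20, 40, 18, 42, 26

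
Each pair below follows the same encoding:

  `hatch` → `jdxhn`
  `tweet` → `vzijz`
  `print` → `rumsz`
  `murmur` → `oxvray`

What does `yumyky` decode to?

Letter i (0-indexed) is shifted by i+2, so successive shifts are 2, 3, 4, ….
Reversing it on yumyky: y−2=w, u−3=r, m−4=i, y−5=t, k−6=e, y−7=r.

writer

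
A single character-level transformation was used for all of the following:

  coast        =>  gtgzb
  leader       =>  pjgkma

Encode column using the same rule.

gtrbuw

In coast: c→g is +4, o→t is +5, a→g is +6, s→z is +7 — the shift increases by 1 each position. Each letter shifts forward by (position + 4), i.e. 4, 5, 6, … — the shift grows by one for each successive letter.
On column: c+4=g, o+5=t, l+6=r, u+7=b, m+8=u, n+9=w.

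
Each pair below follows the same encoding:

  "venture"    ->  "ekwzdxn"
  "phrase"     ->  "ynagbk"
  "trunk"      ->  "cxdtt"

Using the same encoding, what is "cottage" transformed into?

Shifts by position in venture: pos 0: v→e (+9), pos 1: e→k (+6), pos 2: n→w (+9), pos 3: t→z (+6) — repeating every 2. A repeating key of period 2 is used — shifts +9, +6 over and over.
Applying it to cottage: c+9=l, o+6=u, t+9=c, t+6=z, a+9=j, g+6=m, e+9=n.

luczjmn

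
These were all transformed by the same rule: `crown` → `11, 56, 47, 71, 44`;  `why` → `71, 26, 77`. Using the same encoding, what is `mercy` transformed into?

Each letter becomes 3×(its alphabet position, a=1..z=26) + 2.
On mercy: m=13→41, e=5→17, r=18→56, c=3→11, y=25→77.

41, 17, 56, 11, 77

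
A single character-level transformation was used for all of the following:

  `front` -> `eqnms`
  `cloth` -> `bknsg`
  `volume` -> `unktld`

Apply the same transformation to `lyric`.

Compare letters: f→e is +25, r→q is +25, o→n is +25 — a constant shift. Every letter moves 25 places later in the alphabet, wrapping around z→a.
Applying it to lyric: l+25=k, y+25=x, r+25=q, i+25=h, c+25=b.

kxqhb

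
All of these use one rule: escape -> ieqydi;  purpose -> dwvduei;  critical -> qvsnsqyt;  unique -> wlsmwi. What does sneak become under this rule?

eliyk

e(4)→i(8) and s(18)→e(4) fit y≡9x+24 (mod 26); the inverse of 9 mod 26 is 3. This is an affine cipher: with a=0,…,z=25, each position x becomes (9x+24) mod 26.
On sneak: s(18)→9·18+24≡4=e; n(13)→9·13+24≡11=l; e(4)→9·4+24≡8=i; a(0)→9·0+24≡24=y; k(10)→9·10+24≡10=k (all mod 26).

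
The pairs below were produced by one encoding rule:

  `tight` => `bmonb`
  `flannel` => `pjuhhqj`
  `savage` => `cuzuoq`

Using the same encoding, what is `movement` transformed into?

igzqiqhb

t(19)→b(1) and i(8)→m(12) fit y≡25x+20 (mod 26); the inverse of 25 mod 26 is 25. This is an affine cipher: with a=0,…,z=25, each position x becomes (25x+20) mod 26.
On movement: m(12)→25·12+20≡8=i; o(14)→25·14+20≡6=g; v(21)→25·21+20≡25=z; e(4)→25·4+20≡16=q; m(12)→25·12+20≡8=i; e(4)→25·4+20≡16=q; n(13)→25·13+20≡7=h; t(19)→25·19+20≡1=b (all mod 26).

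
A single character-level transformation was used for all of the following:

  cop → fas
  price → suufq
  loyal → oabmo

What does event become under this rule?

qyqqw

The rule splits by letter class: vowels +12, consonants +3.
For event: e(vowel)+12=q, v(cons)+3=y, e(vowel)+12=q, n(cons)+3=q, t(cons)+3=w.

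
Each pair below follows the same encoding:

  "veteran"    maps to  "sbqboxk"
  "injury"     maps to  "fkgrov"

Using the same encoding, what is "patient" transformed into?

Each letter is shifted forward by 23 in the alphabet (a Caesar shift of +23).
Applying it to patient: p+23=m, a+23=x, t+23=q, i+23=f, e+23=b, n+23=k, t+23=q.

mxqfbkq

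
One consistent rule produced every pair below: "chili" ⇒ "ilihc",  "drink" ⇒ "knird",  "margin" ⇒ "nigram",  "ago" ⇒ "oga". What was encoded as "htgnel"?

The output letters match the input read backwards: chili reversed is ilihc. The word is simply reversed.
Decoding htgnel: then reverse → length.

length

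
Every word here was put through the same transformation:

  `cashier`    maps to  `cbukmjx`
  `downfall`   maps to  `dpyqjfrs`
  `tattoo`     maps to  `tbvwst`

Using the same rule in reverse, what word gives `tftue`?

Each letter shifts forward by its position index (0, 1, 2, …) — the shift grows by one for each successive letter.
Undoing it on tftue: t−0=t, f−1=e, t−2=r, u−3=r, e−4=a.

terra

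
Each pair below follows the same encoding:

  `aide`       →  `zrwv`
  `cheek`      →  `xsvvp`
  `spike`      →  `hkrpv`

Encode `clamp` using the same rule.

xoznk

Each pair mirrors across the alphabet (a↔z, i↔r, d↔w): positions sum to 25. Letters are reflected about the middle of the alphabet (position → 25−position): Atbash.
On clamp: c↔x, l↔o, a↔z, m↔n, p↔k.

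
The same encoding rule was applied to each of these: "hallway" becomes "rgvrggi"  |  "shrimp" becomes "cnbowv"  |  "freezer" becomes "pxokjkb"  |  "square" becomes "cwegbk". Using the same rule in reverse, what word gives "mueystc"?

cousins

Shifts by position in hallway: pos 0: h→r (+10), pos 1: a→g (+6), pos 2: l→v (+10), pos 3: l→r (+6) — repeating every 2. The shifts repeat in a cycle of length 2: positions 0,1,… shift by +10, +6, then the pattern repeats.
Decoding mueystc: m−10=c, u−6=o, e−10=u, y−6=s, s−10=i, t−6=n, c−10=s.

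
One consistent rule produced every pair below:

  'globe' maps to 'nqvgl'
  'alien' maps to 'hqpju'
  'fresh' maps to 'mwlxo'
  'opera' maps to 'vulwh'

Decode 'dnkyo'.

Shifts by position in globe: pos 0: g→n (+7), pos 1: l→q (+5), pos 2: o→v (+7), pos 3: b→g (+5) — repeating every 2. A repeating key of period 2 is used — shifts +7, +5 over and over.
Reversing it on dnkyo: d−7=w, n−5=i, k−7=d, y−5=t, o−7=h.

width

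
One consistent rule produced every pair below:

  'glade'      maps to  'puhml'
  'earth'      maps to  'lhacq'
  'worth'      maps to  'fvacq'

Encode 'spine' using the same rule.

The shift depends on letter class: consonant g→p is +9, but vowel a→h is +7. Vowels shift forward by 7 and consonants shift forward by 9.
Applying it to spine: s(cons)+9=b, p(cons)+9=y, i(vowel)+7=p, n(cons)+9=w, e(vowel)+7=l.

bypwl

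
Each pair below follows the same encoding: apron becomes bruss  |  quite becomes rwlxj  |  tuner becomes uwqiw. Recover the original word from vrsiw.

upper

In apron: a→b is +1, p→r is +2, r→u is +3, o→s is +4 — the shift increases by 1 each position. Each letter shifts forward by (position + 1), i.e. 1, 2, 3, … — the shift grows by one for each successive letter.
Reversing it on vrsiw: v−1=u, r−2=p, s−3=p, i−4=e, w−5=r.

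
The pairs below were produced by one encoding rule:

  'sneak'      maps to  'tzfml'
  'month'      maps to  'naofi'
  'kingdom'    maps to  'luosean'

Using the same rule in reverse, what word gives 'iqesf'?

It's a Vigenère-style cipher with numeric key [1,12]: position i shifts by key[i mod 2].
Undoing it on iqesf: i−1=h, q−12=e, e−1=d, s−12=g, f−1=e.

hedge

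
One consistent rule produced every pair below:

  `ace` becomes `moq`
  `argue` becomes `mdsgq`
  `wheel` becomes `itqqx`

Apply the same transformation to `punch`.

It's a constant shift of +12 (ROT12).
Applying it to punch: p+12=b, u+12=g, n+12=z, c+12=o, h+12=t.

bgzot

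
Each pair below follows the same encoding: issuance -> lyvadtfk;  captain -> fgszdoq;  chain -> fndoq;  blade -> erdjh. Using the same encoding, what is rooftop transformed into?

Shifts by position in issuance: pos 0: i→l (+3), pos 1: s→y (+6), pos 2: s→v (+3), pos 3: u→a (+6) — repeating every 2. It's a Vigenère-style cipher with numeric key [3,6]: position i shifts by key[i mod 2].
On rooftop: r+3=u, o+6=u, o+3=r, f+6=l, t+3=w, o+6=u, p+3=s.

uurlwus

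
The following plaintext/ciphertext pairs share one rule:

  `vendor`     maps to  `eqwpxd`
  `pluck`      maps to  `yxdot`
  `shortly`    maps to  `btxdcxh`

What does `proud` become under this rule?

A repeating key of period 2 is used — shifts +9, +12 over and over.
On proud: p+9=y, r+12=d, o+9=x, u+12=g, d+9=m.

ydxgm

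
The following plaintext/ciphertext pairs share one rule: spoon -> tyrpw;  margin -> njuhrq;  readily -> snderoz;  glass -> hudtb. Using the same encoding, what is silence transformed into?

Shifts by position in spoon: pos 0: s→t (+1), pos 1: p→y (+9), pos 2: o→r (+3), pos 3: o→p (+1), pos 4: n→w (+9) — repeating every 3. A repeating key of period 3 is used — shifts +1, +9, +3 over and over.
On silence: s+1=t, i+9=r, l+3=o, e+1=f, n+9=w, c+3=f, e+1=f.

trofwff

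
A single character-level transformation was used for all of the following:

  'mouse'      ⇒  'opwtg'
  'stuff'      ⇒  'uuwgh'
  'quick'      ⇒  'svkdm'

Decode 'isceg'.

Shifts by position in mouse: pos 0: m→o (+2), pos 1: o→p (+1), pos 2: u→w (+2), pos 3: s→t (+1) — repeating every 2. The shifts repeat in a cycle of length 2: positions 0,1,… shift by +2, +1, then the pattern repeats.
Decoding isceg: i−2=g, s−1=r, c−2=a, e−1=d, g−2=e.

grade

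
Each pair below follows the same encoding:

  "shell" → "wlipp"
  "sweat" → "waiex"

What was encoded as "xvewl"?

trash

Every letter moves 4 places later in the alphabet, wrapping around z→a.
Reversing it on xvewl: x−4=t, v−4=r, e−4=a, w−4=s, l−4=h.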